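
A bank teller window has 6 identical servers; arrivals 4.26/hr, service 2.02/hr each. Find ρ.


ρ = λ/(cμ) = 4.26/(6·2.02) = 4.26/12.12 = 0.3515

Final: 0.3515


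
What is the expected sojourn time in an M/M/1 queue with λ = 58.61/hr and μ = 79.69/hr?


W = 1/(μ−λ) = 1/(79.69 − 58.61) = 1/21.08 = 0.04744 hr

Final: 0.04744 hr


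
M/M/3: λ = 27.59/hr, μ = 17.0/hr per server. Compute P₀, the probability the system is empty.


a = λ/μ = 27.59/17.0 = 1.6229; ρ = a/c = 0.5410
Σ_{k=0}^{2} a^k/k! (terms k=0..2) = 1.00000 + 1.62294 + 1.31697 = 3.93991
Tail: a^3/(3!(1−ρ)) = 4.27473/(6·0.4590) = 1.55212
P₀ = 1/(3.93991 + 1.55212) = 1/5.49203 = 0.182082

Final: 0.182082


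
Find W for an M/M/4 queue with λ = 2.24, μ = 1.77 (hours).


a = 1.2655; ρ = 0.3164; P₀ = 0.280861
Lq = P₀·a^c·ρ/(c!(1−ρ)²) = 0.02032
Wq = Lq/λ = 0.02032/2.24 = 0.009072 hr
W = Wq + 1/μ = 0.009072 + 0.56497 = 0.57404 hr

Final: 0.57404 hr


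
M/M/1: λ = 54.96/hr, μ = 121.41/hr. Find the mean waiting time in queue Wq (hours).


ρ = 54.96/121.41 = 0.4527
Wq = ρ/(μ−λ) = 0.4527/(121.41 − 54.96) = 0.4527/66.45 = 0.006812 hr

Final: 0.006812 hr


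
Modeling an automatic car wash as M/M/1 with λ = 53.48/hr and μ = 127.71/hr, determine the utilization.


ρ = λ/μ = 53.48/127.71 = 0.4188

Final: 0.4188


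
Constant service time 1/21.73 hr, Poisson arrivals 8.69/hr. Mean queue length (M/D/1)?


ρ = 8.69/21.73 = 0.3999
M/D/1: Lq = ρ²/(2(1−ρ)) = 0.1599/(2·0.6001) = 0.13325

Final: 0.13325


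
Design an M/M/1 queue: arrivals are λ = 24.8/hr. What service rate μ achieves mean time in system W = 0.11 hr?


W = 1/(μ−λ) ⇒ μ − λ = 1/W = 1/0.11 = 9.0909
μ = λ + 1/W = 24.8 + 9.0909 = 33.8909 per hr

Final: 33.8909 /hr


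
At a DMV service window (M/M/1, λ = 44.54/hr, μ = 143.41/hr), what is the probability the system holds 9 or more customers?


ρ = 44.54/143.41 = 0.3106
P(N ≥ n) = ρ^n = 0.3106^9 = 0.00002689

Final: 0.00002689


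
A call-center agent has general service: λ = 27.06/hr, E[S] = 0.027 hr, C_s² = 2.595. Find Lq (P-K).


ρ = λ·E[S] = 27.06·0.027 = 0.7306
Lq = ρ²(1+C_s²)/(2(1−ρ)) = 0.5338·(1+2.595)/(2·0.2694)
= 0.5338·3.5950/0.5388 = 3.56194

Final: 3.56194


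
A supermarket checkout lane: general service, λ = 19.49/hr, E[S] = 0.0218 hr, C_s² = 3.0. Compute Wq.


ρ = λ·E[S] = 19.49·0.0218 = 0.4249
E[S²] = E[S]²(1+C_s²) = 0.0218²·(1+3.0) = 0.001901
Wq = λ·E[S²]/(2(1−ρ)) = 19.49·0.001901/(2·0.5751) = 0.03221 hr

Final: 0.03221 hr


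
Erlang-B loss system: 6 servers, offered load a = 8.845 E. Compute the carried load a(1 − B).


B(6,8.845) = 0.433116 (Erlang-B)
Carried load = a(1 − B) = 8.845·(1 − 0.433116) = 8.845·0.566884 = 5.0141 E

Final: 5.0141 Erlangs


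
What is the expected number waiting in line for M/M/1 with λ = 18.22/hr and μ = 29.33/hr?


ρ = 18.22/29.33 = 0.6212
Lq = ρ²/(1−ρ) = 0.3859/0.3788 = 1.0188

Final: 1.0188


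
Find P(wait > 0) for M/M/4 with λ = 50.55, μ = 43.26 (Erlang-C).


a = λ/μ = 1.1685; ρ = a/4 = 0.2921
P₀ = 0.309896 (from M/M/c formula)
C(c,a) = [a^c/(c!(1−ρ))]·P₀ = [1.86440/(24·0.7079)]·0.309896
= 0.10974·0.309896 = 0.034009

Final: 0.034009


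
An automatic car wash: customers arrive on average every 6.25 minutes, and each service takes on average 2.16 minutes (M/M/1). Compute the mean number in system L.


λ = 60/6.25 = 9.6000 /hr
μ = 60/2.16 = 27.7778 /hr
ρ = λ/μ = 9.6000/27.7778 = 0.3456
L = ρ/(1−ρ) = 0.3456/0.6544 = 0.5281

Final: 0.5281


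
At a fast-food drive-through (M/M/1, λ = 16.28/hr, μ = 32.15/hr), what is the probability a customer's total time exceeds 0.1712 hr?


W ~ Exponential(μ−λ) for M/M/1.
μ − λ = 32.15 − 16.28 = 15.8700
P(W > t) = e^{−(μ−λ)t} = e^{−2.7169} = 0.066076

Final: 0.066076


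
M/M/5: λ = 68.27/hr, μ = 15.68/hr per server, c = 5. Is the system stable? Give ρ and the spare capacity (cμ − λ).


Total capacity cμ = 5·15.68 = 78.40/hr
ρ = λ/(cμ) = 68.27/78.40 = 0.8708
Stable ⇔ ρ < 1: YES
Spare capacity = cμ − λ = 78.40 − 68.27 = 10.13/hr

Final: ρ = 0.8708; stable; margin = 10.13/hr


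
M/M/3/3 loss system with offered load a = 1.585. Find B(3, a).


B(c,a) = (a^c/c!) / Σ_{k=0}^{c} a^k/k!
a^3/3! = 0.663646
Σ terms (k=0..3): 1.00000 + 1.58500 + 1.25611 + 0.66365 = 4.504759
B = 0.663646/4.504759 = 0.147321

Final: 0.147321


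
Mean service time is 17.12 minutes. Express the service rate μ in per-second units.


μ = 1/(service time) in consistent units.
1 second = 0.0166667 min, so μ = 0.0166667/17.12 = 0.0009735 per second

Final: 0.0009735 /sec


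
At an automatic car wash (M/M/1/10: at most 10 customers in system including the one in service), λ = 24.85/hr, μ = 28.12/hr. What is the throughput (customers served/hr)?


ρ = 0.8837; P_K = (1−ρ)ρ^10/(1−ρ^11) = 0.045444
λ_eff = λ(1 − P_K) = 24.85·(1 − 0.045444) = 24.85·0.954556 = 23.7207 /hr

Final: 23.7207 /hr


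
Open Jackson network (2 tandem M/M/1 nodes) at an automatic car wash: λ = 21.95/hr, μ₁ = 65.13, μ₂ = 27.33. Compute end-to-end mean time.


Each node sees arrival rate λ = 21.95/hr (tandem ⇒ throughput preserved).
W₁ = 1/(μ₁−λ) = 1/(65.13−21.95) = 0.02316 hr
W₂ = 1/(μ₂−λ) = 1/(27.33−21.95) = 0.18587 hr
W_total = W₁ + W₂ = 0.02316 + 0.18587 = 0.20903 hr

Final: 0.20903 hr


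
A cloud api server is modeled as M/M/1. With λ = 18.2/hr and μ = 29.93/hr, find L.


ρ = λ/μ = 18.2/29.93 = 0.6081
L = ρ/(1−ρ) = 0.6081/(1 − 0.6081) = 0.6081/0.3919 = 1.5516

Final: 1.5516


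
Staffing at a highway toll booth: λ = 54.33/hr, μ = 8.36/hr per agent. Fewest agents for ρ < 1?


Stability requires cμ > λ ⇔ c > λ/μ.
λ/μ = 54.33/8.36 = 6.4988
Minimum integer c = ⌊6.4988⌋ + 1 = 7
Check: 7·8.36 = 58.52 > 54.33, while 6·8.36 = 50.16 ≤ 54.33

Final: 7 servers


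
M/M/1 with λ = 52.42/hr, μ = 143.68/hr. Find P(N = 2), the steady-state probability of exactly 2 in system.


ρ = 52.42/143.68 = 0.3648
P_n = (1−ρ)·ρ^n = (1 − 0.3648)·0.3648^2 = 0.6352·0.133107 = 0.084545

Final: 0.084545


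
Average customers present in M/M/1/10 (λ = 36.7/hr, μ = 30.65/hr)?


ρ = 36.7/30.65 = 1.1974
L = ρ[1 − (K+1)ρ^K + Kρ^(K+1)] / [(1−ρ)(1−ρ^(K+1))]
Numerator: 1.1974·(1 − 11·6.058371 + 10·7.254232) = 8.262278
Denominator: (-0.1974)·(-6.254232) = 1.234522
L = 8.262278/1.234522 = 6.6927

Final: 6.6927


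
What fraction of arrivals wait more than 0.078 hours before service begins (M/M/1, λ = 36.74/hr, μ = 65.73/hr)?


ρ = 36.74/65.73 = 0.5590
P(Wq > t) = ρ·e^{−(μ−λ)t} = 0.5590·e^{−2.2612}
= 0.5590·0.104223 = 0.058256

Final: 0.058256


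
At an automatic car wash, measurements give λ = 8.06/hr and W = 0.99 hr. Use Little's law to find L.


L = λW = 8.06·0.99 = 7.9794

Final: 7.9794


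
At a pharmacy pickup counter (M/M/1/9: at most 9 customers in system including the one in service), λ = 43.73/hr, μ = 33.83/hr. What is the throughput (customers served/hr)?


ρ = 1.2926; P_K = (1−ρ)ρ^9/(1−ρ^10) = 0.245216
λ_eff = λ(1 − P_K) = 43.73·(1 − 0.245216) = 43.73·0.754784 = 33.0067 /hr

Final: 33.0067 /hr


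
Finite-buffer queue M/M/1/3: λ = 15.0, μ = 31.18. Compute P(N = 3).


ρ = λ/μ = 15.0/31.18 = 0.4811
P_K = (1−ρ)ρ^K/(1−ρ^(K+1)) = (0.5189·0.111339)/(1 − 0.053562)
= 0.057776/0.946438 = 0.061046

Final: 0.061046


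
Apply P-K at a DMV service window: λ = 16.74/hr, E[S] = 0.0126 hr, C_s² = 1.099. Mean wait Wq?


ρ = λ·E[S] = 16.74·0.0126 = 0.2109
E[S²] = E[S]²(1+C_s²) = 0.0126²·(1+1.099) = 0.0003332
Wq = λ·E[S²]/(2(1−ρ)) = 16.74·0.0003332/(2·0.7891) = 0.003535 hr

Final: 0.003535 hr


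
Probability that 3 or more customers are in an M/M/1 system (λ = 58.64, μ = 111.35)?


ρ = 58.64/111.35 = 0.5266
P(N ≥ n) = ρ^n = 0.5266^3 = 0.146053

Final: 0.146053


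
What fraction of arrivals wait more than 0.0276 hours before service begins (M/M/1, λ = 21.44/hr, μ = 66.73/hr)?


ρ = 21.44/66.73 = 0.3213
P(Wq > t) = ρ·e^{−(μ−λ)t} = 0.3213·e^{−1.2500}
= 0.3213·0.286504 = 0.092052

Final: 0.092052


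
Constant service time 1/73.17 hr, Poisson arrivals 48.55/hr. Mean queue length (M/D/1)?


ρ = 48.55/73.17 = 0.6635
M/D/1: Lq = ρ²/(2(1−ρ)) = 0.4403/(2·0.3365) = 0.65423

Final: 0.65423


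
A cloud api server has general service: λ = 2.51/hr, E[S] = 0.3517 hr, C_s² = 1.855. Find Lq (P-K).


ρ = λ·E[S] = 2.51·0.3517 = 0.8828
Lq = ρ²(1+C_s²)/(2(1−ρ)) = 0.7793·(1+1.855)/(2·0.1172)
= 0.7793·2.8550/0.2345 = 9.48896

Final: 9.48896


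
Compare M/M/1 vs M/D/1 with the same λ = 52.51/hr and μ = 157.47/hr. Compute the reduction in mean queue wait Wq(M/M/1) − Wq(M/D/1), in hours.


ρ = 52.51/157.47 = 0.3335
Wq(M/M/1) = ρ/(μ−λ) = 0.3335/104.96 = 0.003177 hr
Wq(M/D/1) = ρ/(2(μ−λ)) = 0.001589 hr
Savings = 0.003177 − 0.001589 = 0.001589 hr

Final: 0.001589 hr


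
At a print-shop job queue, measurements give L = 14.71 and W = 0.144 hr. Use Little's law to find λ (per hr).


λ = L/W = 14.71/0.144 = 102.1528 /hr

Final: 102.1528 /hr


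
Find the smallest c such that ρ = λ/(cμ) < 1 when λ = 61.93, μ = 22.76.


Stability requires cμ > λ ⇔ c > λ/μ.
λ/μ = 61.93/22.76 = 2.7210
Minimum integer c = ⌊2.7210⌋ + 1 = 3
Check: 3·22.76 = 68.28 > 61.93, while 2·22.76 = 45.52 ≤ 61.93

Final: 3 servers


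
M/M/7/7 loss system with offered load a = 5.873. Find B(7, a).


B(c,a) = (a^c/c!) / Σ_{k=0}^{c} a^k/k!
a^7/7! = 47.817787
Σ terms (k=0..7): 1.00000 + 5.87300 + 17.24606 + 33.76205 + 49.57112 + 58.22624 + 56.99379 + 47.81779 = 270.490048
B = 47.817787/270.490048 = 0.176782

Final: 0.176782


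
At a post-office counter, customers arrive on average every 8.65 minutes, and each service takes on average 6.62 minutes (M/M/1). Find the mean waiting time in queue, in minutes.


λ = 60/8.65 = 6.9364 /hr
μ = 60/6.62 = 9.0634 /hr
ρ = λ/μ = 6.9364/9.0634 = 0.7653
Wq = ρ/(μ−λ) = 0.7653/(9.0634−6.9364) = 0.35981 hr
In minutes: 0.35981·60 = 21.588 min

Final: 21.588 min


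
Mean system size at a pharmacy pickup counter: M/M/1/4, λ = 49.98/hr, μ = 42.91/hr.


ρ = 49.98/42.91 = 1.1648
L = ρ[1 − (K+1)ρ^K + Kρ^(K+1)] / [(1−ρ)(1−ρ^(K+1))]
Numerator: 1.1648·(1 − 5·1.840564 + 4·2.143822) = 0.433836
Denominator: (-0.1648)·(-1.143822) = 0.188460
L = 0.433836/0.188460 = 2.3020

Final: 2.3020


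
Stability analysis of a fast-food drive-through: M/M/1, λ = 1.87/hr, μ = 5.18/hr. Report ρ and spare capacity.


Total capacity cμ = 1·5.18 = 5.18/hr
ρ = λ/(cμ) = 1.87/5.18 = 0.3610
Stable ⇔ ρ < 1: YES
Spare capacity = cμ − λ = 5.18 − 1.87 = 3.31/hr

Final: ρ = 0.3610; stable; margin = 3.31/hr


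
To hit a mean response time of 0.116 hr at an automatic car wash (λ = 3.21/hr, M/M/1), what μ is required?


W = 1/(μ−λ) ⇒ μ − λ = 1/W = 1/0.116 = 8.6207
μ = λ + 1/W = 3.21 + 8.6207 = 11.8307 per hr

Final: 11.8307 /hr


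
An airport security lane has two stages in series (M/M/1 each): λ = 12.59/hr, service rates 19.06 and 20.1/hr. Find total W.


Each node sees arrival rate λ = 12.59/hr (tandem ⇒ throughput preserved).
W₁ = 1/(μ₁−λ) = 1/(19.06−12.59) = 0.15456 hr
W₂ = 1/(μ₂−λ) = 1/(20.1−12.59) = 0.13316 hr
W_total = W₁ + W₂ = 0.15456 + 0.13316 = 0.28772 hr

Final: 0.28772 hr


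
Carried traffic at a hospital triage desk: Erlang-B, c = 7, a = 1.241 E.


B(7,1.241) = 0.0002600 (Erlang-B)
Carried load = a(1 − B) = 1.241·(1 − 0.0002600) = 1.241·0.999740 = 1.2407 E

Final: 1.2407 Erlangs


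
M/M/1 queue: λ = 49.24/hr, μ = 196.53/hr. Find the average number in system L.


ρ = λ/μ = 49.24/196.53 = 0.2505
L = ρ/(1−ρ) = 0.2505/(1 − 0.2505) = 0.2505/0.7495 = 0.3343

Final: 0.3343


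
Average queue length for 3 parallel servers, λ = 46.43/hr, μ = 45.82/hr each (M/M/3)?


a = λ/μ = 1.0133; ρ = a/3 = 0.3378
P₀ = 0.358606
Lq = P₀·a^c·ρ / (c!·(1−ρ)²) = 0.358606·1.04047·0.3378/(6·0.43855)
= 0.04790

Final: 0.04790


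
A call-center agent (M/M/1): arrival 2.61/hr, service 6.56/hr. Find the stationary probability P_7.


ρ = 2.61/6.56 = 0.3979
P_n = (1−ρ)·ρ^n = (1 − 0.3979)·0.3979^7 = 0.6021·0.001578 = 0.0009503

Final: 0.0009503


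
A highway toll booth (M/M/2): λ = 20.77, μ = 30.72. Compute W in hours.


a = 0.6761; ρ = 0.3381; P₀ = 0.494709
Lq = P₀·a^c·ρ/(c!(1−ρ)²) = 0.08723
Wq = Lq/λ = 0.08723/20.77 = 0.004200 hr
W = Wq + 1/μ = 0.004200 + 0.03255 = 0.03675 hr

Final: 0.03675 hr


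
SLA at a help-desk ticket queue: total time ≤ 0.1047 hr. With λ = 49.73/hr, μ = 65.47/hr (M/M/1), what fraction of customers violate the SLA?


W ~ Exponential(μ−λ) for M/M/1.
μ − λ = 65.47 − 49.73 = 15.7400
P(W > t) = e^{−(μ−λ)t} = e^{−1.6480} = 0.192439

Final: 0.192439


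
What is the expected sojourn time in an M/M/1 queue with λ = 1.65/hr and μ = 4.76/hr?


W = 1/(μ−λ) = 1/(4.76 − 1.65) = 1/3.11 = 0.3215 hr

Final: 0.3215 hr


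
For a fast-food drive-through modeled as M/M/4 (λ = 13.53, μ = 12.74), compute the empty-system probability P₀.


a = λ/μ = 13.53/12.74 = 1.0620; ρ = a/c = 0.2655
Σ_{k=0}^{3} a^k/k! (terms k=0..3) = 1.00000 + 1.06201 + 0.56393 + 0.19963 = 2.82558
Tail: a^4/(4!(1−ρ)) = 1.27208/(24·0.7345) = 0.07216
P₀ = 1/(2.82558 + 0.07216) = 1/2.89774 = 0.345097

Final: 0.345097


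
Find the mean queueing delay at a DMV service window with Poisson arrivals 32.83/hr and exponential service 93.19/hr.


ρ = 32.83/93.19 = 0.3523
Wq = ρ/(μ−λ) = 0.3523/(93.19 − 32.83) = 0.3523/60.36 = 0.005836 hr

Final: 0.005836 hr


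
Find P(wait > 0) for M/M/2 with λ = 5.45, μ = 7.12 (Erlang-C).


a = λ/μ = 0.7654; ρ = a/2 = 0.3827
P₀ = 0.446420 (from M/M/c formula)
C(c,a) = [a^c/(c!(1−ρ))]·P₀ = [0.58591/(2·0.6173)]·0.446420
= 0.47460·0.446420 = 0.211869

Final: 0.211869


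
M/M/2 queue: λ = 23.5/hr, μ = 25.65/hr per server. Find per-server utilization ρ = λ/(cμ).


ρ = λ/(cμ) = 23.5/(2·25.65) = 23.5/51.30 = 0.4581

Final: 0.4581


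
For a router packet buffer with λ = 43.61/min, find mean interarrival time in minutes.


Mean interarrival time = 1/λ = 1/43.61 minute = 0.02293 minute
In minutes: 0.02293 × 1 = 0.02293 min

Final: 0.02293 min


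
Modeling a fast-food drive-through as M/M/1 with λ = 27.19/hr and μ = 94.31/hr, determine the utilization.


ρ = λ/μ = 27.19/94.31 = 0.2883

Final: 0.2883


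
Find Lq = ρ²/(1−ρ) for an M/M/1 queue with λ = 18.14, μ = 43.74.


ρ = 18.14/43.74 = 0.4147
Lq = ρ²/(1−ρ) = 0.1720/0.5853 = 0.2939

Final: 0.2939


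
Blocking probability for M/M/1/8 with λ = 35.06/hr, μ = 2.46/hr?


ρ = λ/μ = 35.06/2.46 = 14.2520
P_K = (1−ρ)ρ^K/(1−ρ^(K+1)) = (-13.2520·1702215094.126950)/(1 − 24260024878.085720)
= -22557809783.958767/-24260024877.085720 = 0.929835

Final: 0.929835


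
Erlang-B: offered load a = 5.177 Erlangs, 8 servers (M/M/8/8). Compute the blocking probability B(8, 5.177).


B(c,a) = (a^c/c!) / Σ_{k=0}^{c} a^k/k!
a^8/8! = 12.796901
Σ terms (k=0..8): 1.00000 + 5.17700 + 13.40066 + 23.12508 + 29.92963 + 30.98914 + 26.73847 + 19.77501 + 12.79690 = 162.931896
B = 12.796901/162.931896 = 0.078541

Final: 0.078541


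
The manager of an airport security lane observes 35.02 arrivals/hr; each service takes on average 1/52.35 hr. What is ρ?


ρ = λ/μ = 35.02/52.35 = 0.6690

Final: 0.6690


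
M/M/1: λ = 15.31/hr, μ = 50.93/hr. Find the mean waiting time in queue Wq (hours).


ρ = 15.31/50.93 = 0.3006
Wq = ρ/(μ−λ) = 0.3006/(50.93 − 15.31) = 0.3006/35.62 = 0.008439 hr

Final: 0.008439 hr


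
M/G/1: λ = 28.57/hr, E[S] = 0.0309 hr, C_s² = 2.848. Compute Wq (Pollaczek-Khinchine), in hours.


ρ = λ·E[S] = 28.57·0.0309 = 0.8828
E[S²] = E[S]²(1+C_s²) = 0.0309²·(1+2.848) = 0.003674
Wq = λ·E[S²]/(2(1−ρ)) = 28.57·0.003674/(2·0.1172) = 0.44787 hr

Final: 0.44787 hr


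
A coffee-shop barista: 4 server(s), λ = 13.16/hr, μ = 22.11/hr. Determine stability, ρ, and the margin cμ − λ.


Total capacity cμ = 4·22.11 = 88.44/hr
ρ = λ/(cμ) = 13.16/88.44 = 0.1488
Stable ⇔ ρ < 1: YES
Spare capacity = cμ − λ = 88.44 − 13.16 = 75.28/hr

Final: ρ = 0.1488; stable; margin = 75.28/hr


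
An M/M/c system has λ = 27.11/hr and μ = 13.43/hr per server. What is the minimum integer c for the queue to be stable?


Stability requires cμ > λ ⇔ c > λ/μ.
λ/μ = 27.11/13.43 = 2.0186
Minimum integer c = ⌊2.0186⌋ + 1 = 3
Check: 3·13.43 = 40.29 > 27.11, while 2·13.43 = 26.86 ≤ 27.11

Final: 3 servers


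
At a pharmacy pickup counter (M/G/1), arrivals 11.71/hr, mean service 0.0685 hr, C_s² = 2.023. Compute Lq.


ρ = λ·E[S] = 11.71·0.0685 = 0.8021
Lq = ρ²(1+C_s²)/(2(1−ρ)) = 0.6434·(1+2.023)/(2·0.1979)
= 0.6434·3.0230/0.3957 = 4.91512

Final: 4.91512


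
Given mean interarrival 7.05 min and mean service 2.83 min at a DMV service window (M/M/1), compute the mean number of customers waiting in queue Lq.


λ = 60/7.05 = 8.5106 /hr
μ = 60/2.83 = 21.2014 /hr
ρ = λ/μ = 8.5106/21.2014 = 0.4014
Lq = ρ²/(1−ρ) = 0.1611/0.5986 = 0.2692

Final: 0.2692


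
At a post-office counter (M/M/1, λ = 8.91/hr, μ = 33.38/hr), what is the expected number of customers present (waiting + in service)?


ρ = λ/μ = 8.91/33.38 = 0.2669
L = ρ/(1−ρ) = 0.2669/(1 − 0.2669) = 0.2669/0.7331 = 0.3641

Final: 0.3641


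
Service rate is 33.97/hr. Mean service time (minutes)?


Mean service time = 1/μ = 1/33.97 hour = 0.02944 hour
In minutes: 0.02944 × 60 = 1.7663 min

Final: 1.7663 min


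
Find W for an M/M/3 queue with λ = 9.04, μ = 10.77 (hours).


a = 0.8394; ρ = 0.2798; P₀ = 0.429463
Lq = P₀·a^c·ρ/(c!(1−ρ)²) = 0.02283
Wq = Lq/λ = 0.02283/9.04 = 0.002526 hr
W = Wq + 1/μ = 0.002526 + 0.09285 = 0.09538 hr

Final: 0.09538 hr


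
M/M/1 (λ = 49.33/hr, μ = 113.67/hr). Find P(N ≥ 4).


ρ = 49.33/113.67 = 0.4340
P(N ≥ n) = ρ^n = 0.4340^4 = 0.035470

Final: 0.035470


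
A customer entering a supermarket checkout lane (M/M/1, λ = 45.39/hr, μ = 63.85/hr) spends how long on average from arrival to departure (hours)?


W = 1/(μ−λ) = 1/(63.85 − 45.39) = 1/18.46 = 0.05417 hr

Final: 0.05417 hr


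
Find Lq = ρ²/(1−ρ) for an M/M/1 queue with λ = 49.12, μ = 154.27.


ρ = 49.12/154.27 = 0.3184
Lq = ρ²/(1−ρ) = 0.1014/0.6816 = 0.1487

Final: 0.1487


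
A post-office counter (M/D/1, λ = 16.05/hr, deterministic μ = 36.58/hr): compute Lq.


ρ = 16.05/36.58 = 0.4388
M/D/1: Lq = ρ²/(2(1−ρ)) = 0.1925/(2·0.5612) = 0.17151

Final: 0.17151


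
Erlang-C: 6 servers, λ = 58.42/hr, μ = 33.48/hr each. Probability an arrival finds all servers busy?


a = λ/μ = 1.7449; ρ = a/6 = 0.2908
P₀ = 0.174547 (from M/M/c formula)
C(c,a) = [a^c/(c!(1−ρ))]·P₀ = [28.22647/(720·0.7092)]·0.174547
= 0.05528·0.174547 = 0.009649

Final: 0.009649


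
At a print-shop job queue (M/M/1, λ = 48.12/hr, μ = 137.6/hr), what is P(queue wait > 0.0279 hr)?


ρ = 48.12/137.6 = 0.3497
P(Wq > t) = ρ·e^{−(μ−λ)t} = 0.3497·e^{−2.4965}
= 0.3497·0.082373 = 0.028807

Final: 0.028807


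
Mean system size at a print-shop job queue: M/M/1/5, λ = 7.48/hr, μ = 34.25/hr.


ρ = 7.48/34.25 = 0.2184
L = ρ[1 − (K+1)ρ^K + Kρ^(K+1)] / [(1−ρ)(1−ρ^(K+1))]
Numerator: 0.2184·(1 − 6·0.0004968 + 5·0.0001085) = 0.217862
Denominator: (0.7816)·(0.999891) = 0.781521
L = 0.217862/0.781521 = 0.2788

Final: 0.2788


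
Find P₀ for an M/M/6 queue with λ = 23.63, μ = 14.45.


a = λ/μ = 23.63/14.45 = 1.6353; ρ = a/c = 0.2725
Σ_{k=0}^{5} a^k/k! (terms k=0..5) = 1.00000 + 1.63529 + 1.33709 + 0.72885 + 0.29797 + 0.09745 = 5.09666
Tail: a^6/(6!(1−ρ)) = 19.12385/(720·0.7275) = 0.03651
P₀ = 1/(5.09666 + 0.03651) = 1/5.13317 = 0.194811

Final: 0.194811


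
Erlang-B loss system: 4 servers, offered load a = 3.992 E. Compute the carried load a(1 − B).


B(4,3.992) = 0.309907 (Erlang-B)
Carried load = a(1 − B) = 3.992·(1 − 0.309907) = 3.992·0.690093 = 2.7549 E

Final: 2.7549 Erlangs


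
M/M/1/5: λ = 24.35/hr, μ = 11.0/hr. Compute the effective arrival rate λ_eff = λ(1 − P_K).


ρ = 2.2136; P_K = (1−ρ)ρ^5/(1−ρ^6) = 0.552954
λ_eff = λ(1 − P_K) = 24.35·(1 − 0.552954) = 24.35·0.447046 = 10.8856 /hr

Final: 10.8856 /hr


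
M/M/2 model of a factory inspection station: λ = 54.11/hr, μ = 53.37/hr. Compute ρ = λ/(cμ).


ρ = λ/(cμ) = 54.11/(2·53.37) = 54.11/106.74 = 0.5069

Final: 0.5069


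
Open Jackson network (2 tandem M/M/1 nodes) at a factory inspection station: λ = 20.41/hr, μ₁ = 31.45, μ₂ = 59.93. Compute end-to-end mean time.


Each node sees arrival rate λ = 20.41/hr (tandem ⇒ throughput preserved).
W₁ = 1/(μ₁−λ) = 1/(31.45−20.41) = 0.09058 hr
W₂ = 1/(μ₂−λ) = 1/(59.93−20.41) = 0.02530 hr
W_total = W₁ + W₂ = 0.09058 + 0.02530 = 0.11588 hr

Final: 0.11588 hr


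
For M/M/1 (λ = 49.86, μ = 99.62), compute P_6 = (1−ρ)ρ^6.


ρ = 49.86/99.62 = 0.5005
P_n = (1−ρ)·ρ^n = (1 − 0.5005)·0.5005^6 = 0.4995·0.015719 = 0.007852

Final: 0.007852


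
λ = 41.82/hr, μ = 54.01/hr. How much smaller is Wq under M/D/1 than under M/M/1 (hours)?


ρ = 41.82/54.01 = 0.7743
Wq(M/M/1) = ρ/(μ−λ) = 0.7743/12.19 = 0.06352 hr
Wq(M/D/1) = ρ/(2(μ−λ)) = 0.03176 hr
Savings = 0.06352 − 0.03176 = 0.03176 hr

Final: 0.03176 hr


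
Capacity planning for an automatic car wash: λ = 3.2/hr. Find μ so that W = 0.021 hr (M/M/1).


W = 1/(μ−λ) ⇒ μ − λ = 1/W = 1/0.021 = 47.6190
μ = λ + 1/W = 3.2 + 47.6190 = 50.8190 per hr

Final: 50.8190 /hr


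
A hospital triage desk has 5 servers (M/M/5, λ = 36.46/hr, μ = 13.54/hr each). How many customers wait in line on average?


a = λ/μ = 2.6928; ρ = a/5 = 0.5386
P₀ = 0.065275
Lq = P₀·a^c·ρ / (c!·(1−ρ)²) = 0.065275·141.57612·0.5386/(120·0.21293)
= 0.19478

Final: 0.19478


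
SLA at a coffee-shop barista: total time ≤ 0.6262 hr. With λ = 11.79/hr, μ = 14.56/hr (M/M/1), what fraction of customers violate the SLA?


W ~ Exponential(μ−λ) for M/M/1.
μ − λ = 14.56 − 11.79 = 2.7700
P(W > t) = e^{−(μ−λ)t} = e^{−1.7346} = 0.176475

Final: 0.176475


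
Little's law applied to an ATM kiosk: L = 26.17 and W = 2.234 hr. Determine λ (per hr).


λ = L/W = 26.17/2.234 = 11.7144 /hr

Final: 11.7144 /hr


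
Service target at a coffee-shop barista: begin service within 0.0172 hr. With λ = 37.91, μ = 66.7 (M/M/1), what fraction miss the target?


ρ = 37.91/66.7 = 0.5684
P(Wq > t) = ρ·e^{−(μ−λ)t} = 0.5684·e^{−0.4952}
= 0.5684·0.609456 = 0.346394

Final: 0.346394


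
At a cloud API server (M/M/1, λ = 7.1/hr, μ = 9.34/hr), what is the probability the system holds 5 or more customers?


ρ = 7.1/9.34 = 0.7602
P(N ≥ n) = ρ^n = 0.7602^5 = 0.253838

Final: 0.253838


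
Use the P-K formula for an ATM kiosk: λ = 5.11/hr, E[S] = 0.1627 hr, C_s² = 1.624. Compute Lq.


ρ = λ·E[S] = 5.11·0.1627 = 0.8314
Lq = ρ²(1+C_s²)/(2(1−ρ)) = 0.6912·(1+1.624)/(2·0.1686)
= 0.6912·2.6240/0.3372 = 5.37880

Final: 5.37880


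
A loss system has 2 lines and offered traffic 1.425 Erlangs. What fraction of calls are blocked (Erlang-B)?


B(c,a) = (a^c/c!) / Σ_{k=0}^{c} a^k/k!
a^2/2! = 1.015313
Σ terms (k=0..2): 1.00000 + 1.42500 + 1.01531 = 3.440313
B = 1.015313/3.440313 = 0.295122

Final: 0.295122


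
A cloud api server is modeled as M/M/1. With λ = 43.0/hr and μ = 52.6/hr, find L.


ρ = λ/μ = 43.0/52.6 = 0.8175
L = ρ/(1−ρ) = 0.8175/(1 − 0.8175) = 0.8175/0.1825 = 4.4792

Final: 4.4792


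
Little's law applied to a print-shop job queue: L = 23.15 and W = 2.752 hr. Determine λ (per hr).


λ = L/W = 23.15/2.752 = 8.4121 /hr

Final: 8.4121 /hr


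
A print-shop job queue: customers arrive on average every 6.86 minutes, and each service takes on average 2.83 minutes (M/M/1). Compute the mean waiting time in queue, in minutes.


λ = 60/6.86 = 8.7464 /hr
μ = 60/2.83 = 21.2014 /hr
ρ = λ/μ = 8.7464/21.2014 = 0.4125
Wq = ρ/(μ−λ) = 0.4125/(21.2014−8.7464) = 0.03312 hr
In minutes: 0.03312·60 = 1.987 min

Final: 1.987 min


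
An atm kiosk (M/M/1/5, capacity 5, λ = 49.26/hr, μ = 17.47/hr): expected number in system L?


ρ = 49.26/17.47 = 2.8197
L = ρ[1 − (K+1)ρ^K + Kρ^(K+1)] / [(1−ρ)(1−ρ^(K+1))]
Numerator: 2.8197·(1 − 6·178.240960 + 5·502.584413) = 4072.976686
Denominator: (-1.8197)·(-501.584413) = 912.728591
L = 4072.976686/912.728591 = 4.4624

Final: 4.4624


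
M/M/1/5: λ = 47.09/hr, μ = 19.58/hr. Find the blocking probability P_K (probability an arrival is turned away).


ρ = λ/μ = 47.09/19.58 = 2.4050
P_K = (1−ρ)ρ^K/(1−ρ^(K+1)) = (-1.4050·80.459998)/(1 − 193.506705)
= -113.046707/-192.506705 = 0.587235

Final: 0.587235


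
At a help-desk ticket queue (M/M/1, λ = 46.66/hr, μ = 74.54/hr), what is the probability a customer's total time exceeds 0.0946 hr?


W ~ Exponential(μ−λ) for M/M/1.
μ − λ = 74.54 − 46.66 = 27.8800
P(W > t) = e^{−(μ−λ)t} = e^{−2.6374} = 0.071544

Final: 0.071544


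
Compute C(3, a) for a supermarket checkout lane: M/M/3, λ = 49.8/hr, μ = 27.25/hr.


a = λ/μ = 1.8275; ρ = a/3 = 0.6092
P₀ = 0.140839 (from M/M/c formula)
C(c,a) = [a^c/(c!(1−ρ))]·P₀ = [6.10363/(6·0.3908)]·0.140839
= 2.60288·0.140839 = 0.366586

Final: 0.366586


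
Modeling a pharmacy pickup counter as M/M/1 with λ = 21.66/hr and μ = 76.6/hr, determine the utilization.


ρ = λ/μ = 21.66/76.6 = 0.2828

Final: 0.2828


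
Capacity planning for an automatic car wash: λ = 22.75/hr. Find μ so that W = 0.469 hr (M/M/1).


W = 1/(μ−λ) ⇒ μ − λ = 1/W = 1/0.469 = 2.1322
μ = λ + 1/W = 22.75 + 2.1322 = 24.8822 per hr

Final: 24.8822 /hr


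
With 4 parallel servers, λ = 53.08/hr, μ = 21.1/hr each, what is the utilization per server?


ρ = λ/(cμ) = 53.08/(4·21.1) = 53.08/84.40 = 0.6289

Final: 0.6289


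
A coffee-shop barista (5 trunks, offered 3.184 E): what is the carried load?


B(5,3.184) = 0.126004 (Erlang-B)
Carried load = a(1 − B) = 3.184·(1 − 0.126004) = 3.184·0.873996 = 2.7828 E

Final: 2.7828 Erlangs


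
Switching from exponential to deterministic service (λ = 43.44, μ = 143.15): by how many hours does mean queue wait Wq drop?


ρ = 43.44/143.15 = 0.3035
Wq(M/M/1) = ρ/(μ−λ) = 0.3035/99.71 = 0.003043 hr
Wq(M/D/1) = ρ/(2(μ−λ)) = 0.001522 hr
Savings = 0.003043 − 0.001522 = 0.001522 hr

Final: 0.001522 hr


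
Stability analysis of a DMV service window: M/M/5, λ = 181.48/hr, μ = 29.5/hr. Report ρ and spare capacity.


Total capacity cμ = 5·29.5 = 147.50/hr
ρ = λ/(cμ) = 181.48/147.50 = 1.2304
Stable ⇔ ρ < 1: NO
Spare capacity = cμ − λ = 147.50 − 181.48 = -33.98/hr

Final: ρ = 1.2304; unstable; margin = -33.98/hr


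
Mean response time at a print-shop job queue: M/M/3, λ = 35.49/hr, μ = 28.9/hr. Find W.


a = 1.2280; ρ = 0.4093; P₀ = 0.285338
Lq = P₀·a^c·ρ/(c!(1−ρ)²) = 0.10334
Wq = Lq/λ = 0.10334/35.49 = 0.002912 hr
W = Wq + 1/μ = 0.002912 + 0.03460 = 0.03751 hr

Final: 0.03751 hr


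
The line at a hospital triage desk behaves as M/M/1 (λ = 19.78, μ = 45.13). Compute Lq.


ρ = 19.78/45.13 = 0.4383
Lq = ρ²/(1−ρ) = 0.1921/0.5617 = 0.3420

Final: 0.3420


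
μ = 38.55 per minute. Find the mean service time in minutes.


Mean service time = 1/μ = 1/38.55 minute = 0.02594 minute
In minutes: 0.02594 × 1 = 0.02594 min

Final: 0.02594 min


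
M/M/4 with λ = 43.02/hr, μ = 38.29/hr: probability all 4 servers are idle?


a = λ/μ = 43.02/38.29 = 1.1235; ρ = a/c = 0.2809
Σ_{k=0}^{3} a^k/k! (terms k=0..3) = 1.00000 + 1.12353 + 0.63116 + 0.23638 = 2.99107
Tail: a^4/(4!(1−ρ)) = 1.59346/(24·0.7191) = 0.09233
P₀ = 1/(2.99107 + 0.09233) = 1/3.08340 = 0.324318

Final: 0.324318


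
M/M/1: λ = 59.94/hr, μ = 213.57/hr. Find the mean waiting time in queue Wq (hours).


ρ = 59.94/213.57 = 0.2807
Wq = ρ/(μ−λ) = 0.2807/(213.57 − 59.94) = 0.2807/153.63 = 0.001827 hr

Final: 0.001827 hr


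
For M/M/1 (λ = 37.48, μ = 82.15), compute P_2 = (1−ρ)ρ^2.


ρ = 37.48/82.15 = 0.4562
P_n = (1−ρ)·ρ^n = (1 − 0.4562)·0.4562^2 = 0.5438·0.208154 = 0.113186

Final: 0.113186


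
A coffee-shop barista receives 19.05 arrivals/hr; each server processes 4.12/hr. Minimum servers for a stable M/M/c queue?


Stability requires cμ > λ ⇔ c > λ/μ.
λ/μ = 19.05/4.12 = 4.6238
Minimum integer c = ⌊4.6238⌋ + 1 = 5
Check: 5·4.12 = 20.60 > 19.05, while 4·4.12 = 16.48 ≤ 19.05

Final: 5 servers


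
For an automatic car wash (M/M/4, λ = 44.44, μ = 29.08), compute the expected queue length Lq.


a = λ/μ = 1.5282; ρ = a/4 = 0.3820
P₀ = 0.214663
Lq = P₀·a^c·ρ / (c!·(1−ρ)²) = 0.214663·5.45404·0.3820/(24·0.38186)
= 0.04881

Final: 0.04881


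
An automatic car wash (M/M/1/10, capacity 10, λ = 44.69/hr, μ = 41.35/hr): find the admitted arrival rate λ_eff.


ρ = 1.0808; P_K = (1−ρ)ρ^10/(1−ρ^11) = 0.130094
λ_eff = λ(1 − P_K) = 44.69·(1 − 0.130094) = 44.69·0.869906 = 38.8761 /hr

Final: 38.8761 /hr


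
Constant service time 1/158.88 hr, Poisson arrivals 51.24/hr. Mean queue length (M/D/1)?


ρ = 51.24/158.88 = 0.3225
M/D/1: Lq = ρ²/(2(1−ρ)) = 0.1040/(2·0.6775) = 0.07676

Final: 0.07676


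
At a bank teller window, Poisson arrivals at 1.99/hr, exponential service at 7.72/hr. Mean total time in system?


W = 1/(μ−λ) = 1/(7.72 − 1.99) = 1/5.73 = 0.1745 hr

Final: 0.1745 hr


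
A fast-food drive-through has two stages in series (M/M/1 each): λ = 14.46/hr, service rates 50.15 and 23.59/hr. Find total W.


Each node sees arrival rate λ = 14.46/hr (tandem ⇒ throughput preserved).
W₁ = 1/(μ₁−λ) = 1/(50.15−14.46) = 0.02802 hr
W₂ = 1/(μ₂−λ) = 1/(23.59−14.46) = 0.10953 hr
W_total = W₁ + W₂ = 0.02802 + 0.10953 = 0.13755 hr

Final: 0.13755 hr


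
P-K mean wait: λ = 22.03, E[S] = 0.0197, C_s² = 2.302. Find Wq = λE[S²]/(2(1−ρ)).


ρ = λ·E[S] = 22.03·0.0197 = 0.4340
E[S²] = E[S]²(1+C_s²) = 0.0197²·(1+2.302) = 0.001281
Wq = λ·E[S²]/(2(1−ρ)) = 22.03·0.001281/(2·0.5660) = 0.02494 hr

Final: 0.02494 hr


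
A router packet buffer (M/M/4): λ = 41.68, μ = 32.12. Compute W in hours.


a = 1.2976; ρ = 0.3244; P₀ = 0.271842
Lq = P₀·a^c·ρ/(c!(1−ρ)²) = 0.02283
Wq = Lq/λ = 0.02283/41.68 = 0.0005477 hr
W = Wq + 1/μ = 0.0005477 + 0.03113 = 0.03168 hr

Final: 0.03168 hr


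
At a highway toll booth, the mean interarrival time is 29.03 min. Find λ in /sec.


λ = 1/(interarrival time) in consistent units.
1 second = 0.0166667 min, so λ = 0.0166667/29.03 = 0.0005741 per second

Final: 0.0005741 /sec


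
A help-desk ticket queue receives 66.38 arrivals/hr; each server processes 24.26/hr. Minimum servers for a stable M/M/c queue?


Stability requires cμ > λ ⇔ c > λ/μ.
λ/μ = 66.38/24.26 = 2.7362
Minimum integer c = ⌊2.7362⌋ + 1 = 3
Check: 3·24.26 = 72.78 > 66.38, while 2·24.26 = 48.52 ≤ 66.38

Final: 3 servers


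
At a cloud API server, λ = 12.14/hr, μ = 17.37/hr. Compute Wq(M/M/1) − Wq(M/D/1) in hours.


ρ = 12.14/17.37 = 0.6989
Wq(M/M/1) = ρ/(μ−λ) = 0.6989/5.23 = 0.13363 hr
Wq(M/D/1) = ρ/(2(μ−λ)) = 0.06682 hr
Savings = 0.13363 − 0.06682 = 0.06682 hr

Final: 0.06682 hr


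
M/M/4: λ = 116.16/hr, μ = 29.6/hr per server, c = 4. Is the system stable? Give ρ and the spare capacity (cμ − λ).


Total capacity cμ = 4·29.6 = 118.40/hr
ρ = λ/(cμ) = 116.16/118.40 = 0.9811
Stable ⇔ ρ < 1: YES
Spare capacity = cμ − λ = 118.40 − 116.16 = 2.24/hr

Final: ρ = 0.9811; stable; margin = 2.24/hr


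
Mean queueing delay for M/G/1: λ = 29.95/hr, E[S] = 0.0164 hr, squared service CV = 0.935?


ρ = λ·E[S] = 29.95·0.0164 = 0.4912
E[S²] = E[S]²(1+C_s²) = 0.0164²·(1+0.935) = 0.0005204
Wq = λ·E[S²]/(2(1−ρ)) = 29.95·0.0005204/(2·0.5088) = 0.01532 hr

Final: 0.01532 hr


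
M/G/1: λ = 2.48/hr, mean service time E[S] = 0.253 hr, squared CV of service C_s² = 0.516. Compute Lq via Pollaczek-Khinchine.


ρ = λ·E[S] = 2.48·0.253 = 0.6274
Lq = ρ²(1+C_s²)/(2(1−ρ)) = 0.3937·(1+0.516)/(2·0.3726)
= 0.3937·1.5160/0.7451 = 0.80097

Final: 0.80097


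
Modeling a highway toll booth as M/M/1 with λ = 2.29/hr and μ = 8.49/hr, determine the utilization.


ρ = λ/μ = 2.29/8.49 = 0.2697

Final: 0.2697


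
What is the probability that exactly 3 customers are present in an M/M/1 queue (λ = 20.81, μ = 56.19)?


ρ = 20.81/56.19 = 0.3704
P_n = (1−ρ)·ρ^n = (1 − 0.3704)·0.3704^3 = 0.6296·0.050797 = 0.031984

Final: 0.031984


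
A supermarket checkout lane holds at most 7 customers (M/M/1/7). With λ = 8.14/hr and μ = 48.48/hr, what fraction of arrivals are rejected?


ρ = λ/μ = 8.14/48.48 = 0.1679
P_K = (1−ρ)ρ^K/(1−ρ^(K+1)) = (0.8321·0.000003762)/(1 − 0.0000006317)
= 0.000003130/0.999999 = 0.000003130

Final: 0.000003130


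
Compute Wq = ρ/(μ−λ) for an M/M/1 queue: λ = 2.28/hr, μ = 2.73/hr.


ρ = 2.28/2.73 = 0.8352
Wq = ρ/(μ−λ) = 0.8352/(2.73 − 2.28) = 0.8352/0.4500 = 1.8559 hr

Final: 1.8559 hr


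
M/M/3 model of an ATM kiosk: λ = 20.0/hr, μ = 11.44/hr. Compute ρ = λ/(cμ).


ρ = λ/(cμ) = 20.0/(3·11.44) = 20.0/34.32 = 0.5828

Final: 0.5828


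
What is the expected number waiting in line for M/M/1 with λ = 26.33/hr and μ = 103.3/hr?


ρ = 26.33/103.3 = 0.2549
Lq = ρ²/(1−ρ) = 0.06497/0.7451 = 0.08719

Final: 0.08719


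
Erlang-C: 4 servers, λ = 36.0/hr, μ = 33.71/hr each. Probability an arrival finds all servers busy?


a = λ/μ = 1.0679; ρ = a/4 = 0.2670
P₀ = 0.343041 (from M/M/c formula)
C(c,a) = [a^c/(c!(1−ρ))]·P₀ = [1.30069/(24·0.7330)]·0.343041
= 0.07393·0.343041 = 0.025363

Final: 0.025363


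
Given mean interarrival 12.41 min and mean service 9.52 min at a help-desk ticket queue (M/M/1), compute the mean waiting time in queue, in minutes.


λ = 60/12.41 = 4.8348 /hr
μ = 60/9.52 = 6.3025 /hr
ρ = λ/μ = 4.8348/6.3025 = 0.7671
Wq = ρ/(μ−λ) = 0.7671/(6.3025−4.8348) = 0.52267 hr
In minutes: 0.52267·60 = 31.360 min

Final: 31.360 min


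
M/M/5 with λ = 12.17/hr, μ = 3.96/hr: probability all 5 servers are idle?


a = λ/μ = 12.17/3.96 = 3.0732; ρ = a/c = 0.6146
Σ_{k=0}^{4} a^k/k! (terms k=0..4) = 1.00000 + 3.07323 + 4.72238 + 4.83766 + 3.71681 = 17.35008
Tail: a^5/(5!(1−ρ)) = 274.14287/(120·0.3854) = 5.92838
P₀ = 1/(17.35008 + 5.92838) = 1/23.27846 = 0.042958

Final: 0.042958


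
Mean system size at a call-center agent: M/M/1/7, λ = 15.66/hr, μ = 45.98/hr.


ρ = 15.66/45.98 = 0.3406
L = ρ[1 − (K+1)ρ^K + Kρ^(K+1)] / [(1−ρ)(1−ρ^(K+1))]
Numerator: 0.3406·(1 − 8·0.0005316 + 7·0.0001810) = 0.339566
Denominator: (0.6594)·(0.999819) = 0.659298
L = 0.339566/0.659298 = 0.5150

Final: 0.5150


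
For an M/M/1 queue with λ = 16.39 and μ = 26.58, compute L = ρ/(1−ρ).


ρ = λ/μ = 16.39/26.58 = 0.6166
L = ρ/(1−ρ) = 0.6166/(1 − 0.6166) = 0.6166/0.3834 = 1.6084

Final: 1.6084


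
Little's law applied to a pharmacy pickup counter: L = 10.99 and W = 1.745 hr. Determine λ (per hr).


λ = L/W = 10.99/1.745 = 6.2980 /hr

Final: 6.2980 /hr


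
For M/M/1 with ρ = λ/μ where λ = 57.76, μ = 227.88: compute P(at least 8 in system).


ρ = 57.76/227.88 = 0.2535
P(N ≥ n) = ρ^n = 0.2535^8 = 0.00001704

Final: 0.00001704


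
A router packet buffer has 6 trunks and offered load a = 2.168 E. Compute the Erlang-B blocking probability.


B(c,a) = (a^c/c!) / Σ_{k=0}^{c} a^k/k!
a^6/6! = 0.144219
Σ terms (k=0..6): 1.00000 + 2.16800 + 2.35011 + 1.69835 + 0.92050 + 0.39913 + 0.14422 = 8.680314
B = 0.144219/8.680314 = 0.016615

Final: 0.016615


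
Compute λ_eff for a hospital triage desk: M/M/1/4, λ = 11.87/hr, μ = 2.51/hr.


ρ = 4.7291; P_K = (1−ρ)ρ^4/(1−ρ^5) = 0.788876
λ_eff = λ(1 − P_K) = 11.87·(1 − 0.788876) = 11.87·0.211124 = 2.5060 /hr

Final: 2.5060 /hr


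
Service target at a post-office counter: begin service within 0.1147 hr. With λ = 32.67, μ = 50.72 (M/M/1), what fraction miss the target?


ρ = 32.67/50.72 = 0.6441
P(Wq > t) = ρ·e^{−(μ−λ)t} = 0.6441·e^{−2.0703}
= 0.6441·0.126144 = 0.081252

Final: 0.081252


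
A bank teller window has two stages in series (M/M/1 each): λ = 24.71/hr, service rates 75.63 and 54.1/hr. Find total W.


Each node sees arrival rate λ = 24.71/hr (tandem ⇒ throughput preserved).
W₁ = 1/(μ₁−λ) = 1/(75.63−24.71) = 0.01964 hr
W₂ = 1/(μ₂−λ) = 1/(54.1−24.71) = 0.03403 hr
W_total = W₁ + W₂ = 0.01964 + 0.03403 = 0.05366 hr

Final: 0.05366 hr


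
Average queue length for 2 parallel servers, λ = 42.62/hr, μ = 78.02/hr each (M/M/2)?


a = λ/μ = 0.5463; ρ = a/2 = 0.2731
P₀ = 0.570925
Lq = P₀·a^c·ρ / (c!·(1−ρ)²) = 0.570925·0.29841·0.2731/(2·0.52833)
= 0.04404

Final: 0.04404


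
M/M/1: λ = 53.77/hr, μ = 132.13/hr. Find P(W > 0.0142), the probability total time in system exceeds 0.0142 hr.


W ~ Exponential(μ−λ) for M/M/1.
μ − λ = 132.13 − 53.77 = 78.3600
P(W > t) = e^{−(μ−λ)t} = e^{−1.1127} = 0.328666

Final: 0.328666


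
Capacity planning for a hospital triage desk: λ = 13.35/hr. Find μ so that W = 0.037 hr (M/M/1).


W = 1/(μ−λ) ⇒ μ − λ = 1/W = 1/0.037 = 27.0270
μ = λ + 1/W = 13.35 + 27.0270 = 40.3770 per hr

Final: 40.3770 /hr


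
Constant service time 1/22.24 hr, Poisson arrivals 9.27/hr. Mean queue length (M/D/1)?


ρ = 9.27/22.24 = 0.4168
M/D/1: Lq = ρ²/(2(1−ρ)) = 0.1737/(2·0.5832) = 0.14895

Final: 0.14895


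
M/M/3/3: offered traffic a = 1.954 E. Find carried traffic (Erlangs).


B(3,1.954) = 0.203625 (Erlang-B)
Carried load = a(1 − B) = 1.954·(1 − 0.203625) = 1.954·0.796375 = 1.5561 E

Final: 1.5561 Erlangs


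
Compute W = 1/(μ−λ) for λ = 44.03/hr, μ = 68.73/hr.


W = 1/(μ−λ) = 1/(68.73 − 44.03) = 1/24.70 = 0.04049 hr

Final: 0.04049 hr


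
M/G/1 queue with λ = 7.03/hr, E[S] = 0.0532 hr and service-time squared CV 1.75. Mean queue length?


ρ = λ·E[S] = 7.03·0.0532 = 0.3740
Lq = ρ²(1+C_s²)/(2(1−ρ)) = 0.1399·(1+1.75)/(2·0.6260)
= 0.1399·2.7500/1.2520 = 0.30723

Final: 0.30723


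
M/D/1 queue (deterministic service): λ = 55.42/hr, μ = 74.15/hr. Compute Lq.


ρ = 55.42/74.15 = 0.7474
M/D/1: Lq = ρ²/(2(1−ρ)) = 0.5586/(2·0.2526) = 1.10574

Final: 1.10574


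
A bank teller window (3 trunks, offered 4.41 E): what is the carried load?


B(3,4.41) = 0.485733 (Erlang-B)
Carried load = a(1 − B) = 4.41·(1 − 0.485733) = 4.41·0.514267 = 2.2679 E

Final: 2.2679 Erlangs


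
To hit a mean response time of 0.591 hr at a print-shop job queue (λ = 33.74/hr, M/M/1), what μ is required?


W = 1/(μ−λ) ⇒ μ − λ = 1/W = 1/0.591 = 1.6920
μ = λ + 1/W = 33.74 + 1.6920 = 35.4320 per hr

Final: 35.4320 /hr


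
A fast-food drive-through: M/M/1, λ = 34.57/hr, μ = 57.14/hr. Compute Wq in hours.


ρ = 34.57/57.14 = 0.6050
Wq = ρ/(μ−λ) = 0.6050/(57.14 − 34.57) = 0.6050/22.57 = 0.02681 hr

Final: 0.02681 hr
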